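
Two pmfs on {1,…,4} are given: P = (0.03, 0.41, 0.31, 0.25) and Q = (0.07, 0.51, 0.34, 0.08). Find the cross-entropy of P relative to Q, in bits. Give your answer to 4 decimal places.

H(P,Q) = −Σ p·log₂ q.
  −0.03·log₂(0.07) = 0.11510
  −0.41·log₂(0.51) = 0.39829
  −0.31·log₂(0.34) = 0.48248
  −0.25·log₂(0.08) = 0.91096
H(P,Q) = 1.9068 bits.

1.9068 bits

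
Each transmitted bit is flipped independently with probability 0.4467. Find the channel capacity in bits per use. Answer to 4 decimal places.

0.0082 bits

Binary symmetric channel: C = 1 − h₂(ε) where h₂ is the binary entropy function.
h₂(0.4467) = −0.4467·log₂0.4467 − 0.5533·log₂0.5533 = 0.9918.
C = 1 − 0.9918 = 0.0082 bits per channel use.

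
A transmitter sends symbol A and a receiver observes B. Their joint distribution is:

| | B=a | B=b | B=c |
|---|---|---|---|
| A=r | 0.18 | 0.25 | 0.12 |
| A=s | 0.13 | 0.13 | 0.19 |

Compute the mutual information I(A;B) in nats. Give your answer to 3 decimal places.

Marginals: p(A) = (0.5500, 0.4500), p(B) = (0.3100, 0.3800, 0.3100).
I(A;B) = H(A) + H(B) − H(A,B).
H(A) = 0.6881, H(B) = 1.0938, H(A,B) = 1.7557.
I(A;B) = 0.6881 + 1.0938 − 1.7557 = 0.026 nats.

0.026 nats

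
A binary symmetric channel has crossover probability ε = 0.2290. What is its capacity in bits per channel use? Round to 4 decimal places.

0.2237 bits

Binary symmetric channel: C = 1 − h₂(ε) where h₂ is the binary entropy function.
h₂(0.2290) = −0.2290·log₂0.2290 − 0.7710·log₂0.7710 = 0.7763.
C = 1 − 0.7763 = 0.2237 bits per channel use.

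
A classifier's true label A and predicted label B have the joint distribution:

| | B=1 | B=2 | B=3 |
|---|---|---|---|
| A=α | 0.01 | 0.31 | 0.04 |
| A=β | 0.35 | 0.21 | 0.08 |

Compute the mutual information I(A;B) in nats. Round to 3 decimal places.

0.181 nats

Marginals: p(A) = (0.3600, 0.6400), p(B) = (0.3600, 0.5200, 0.1200).
I(A;B) = Σ p(x,y)·ln[p(x,y)/(p(x)p(y))].
  (α,1): 0.01·ln(0.0772) = -0.0256
  (α,2): 0.31·ln(1.6560) = 0.1564
  (α,3): 0.04·ln(0.9259) = -0.0031
  (β,1): 0.35·ln(1.5191) = 0.1463
  (β,2): 0.21·ln(0.6310) = -0.0967
  (β,3): 0.08·ln(1.0417) = 0.0033
Sum = 0.181 nats.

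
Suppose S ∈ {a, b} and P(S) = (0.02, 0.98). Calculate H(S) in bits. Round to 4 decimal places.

H(S) = −Σ p·log₂ p.
  −(0.02)·log₂(0.02) = 0.11288
  −(0.98)·log₂(0.98) = 0.02856
Sum: 0.11288 + 0.02856 = 0.1414 bits.

0.1414 bits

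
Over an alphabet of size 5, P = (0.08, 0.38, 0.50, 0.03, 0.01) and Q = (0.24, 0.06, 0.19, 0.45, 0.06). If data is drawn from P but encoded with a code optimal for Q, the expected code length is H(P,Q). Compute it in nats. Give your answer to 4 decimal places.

2.0657 nats

H(P,Q) = −Σ p·ln q.
  −0.08·ln(0.24) = 0.11417
  −0.38·ln(0.06) = 1.06910
  −0.50·ln(0.19) = 0.83037
  −0.03·ln(0.45) = 0.02396
  −0.01·ln(0.06) = 0.02813
H(P,Q) = 2.0657 nats.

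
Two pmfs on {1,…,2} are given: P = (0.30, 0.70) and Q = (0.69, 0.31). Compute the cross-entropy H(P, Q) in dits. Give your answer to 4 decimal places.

H(P,Q) = −Σ p·log₁₀ q.
  −0.30·log₁₀(0.69) = 0.04835
  −0.70·log₁₀(0.31) = 0.35605
H(P,Q) = 0.4044 dits.

0.4044 dits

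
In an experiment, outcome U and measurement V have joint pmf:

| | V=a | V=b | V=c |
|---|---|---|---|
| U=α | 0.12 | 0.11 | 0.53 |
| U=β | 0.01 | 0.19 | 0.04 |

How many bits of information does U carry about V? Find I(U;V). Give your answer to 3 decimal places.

Marginals: p(U) = (0.7600, 0.2400), p(V) = (0.1300, 0.3000, 0.5700).
I(U;V) = Σ p(x,y)·log₂[p(x,y)/(p(x)p(y))].
  (α,a): 0.12·log₂(1.2146) = 0.0337
  (α,b): 0.11·log₂(0.4825) = -0.1157
  (α,c): 0.53·log₂(1.2235) = 0.1542
  (β,a): 0.01·log₂(0.3205) = -0.0164
  (β,b): 0.19·log₂(2.6389) = 0.2660
  (β,c): 0.04·log₂(0.2924) = -0.0710
Sum = 0.251 bits.

0.251 bits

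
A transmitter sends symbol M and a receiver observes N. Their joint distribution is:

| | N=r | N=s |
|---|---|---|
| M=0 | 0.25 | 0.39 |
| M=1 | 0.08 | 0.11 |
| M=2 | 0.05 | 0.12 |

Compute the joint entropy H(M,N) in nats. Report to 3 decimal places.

1.563 nats

H(M,N) = −Σ p(x,y)·ln p(x,y) over all 6 cells.
  cell (0,r): −0.25·ln0.25 = 0.3466
  cell (0,s): −0.39·ln0.39 = 0.3672
  cell (1,r): −0.08·ln0.08 = 0.2021
  cell (1,s): −0.11·ln0.11 = 0.2428
  cell (2,r): −0.05·ln0.05 = 0.1498
  cell (2,s): −0.12·ln0.12 = 0.2544
Sum = 1.563 nats.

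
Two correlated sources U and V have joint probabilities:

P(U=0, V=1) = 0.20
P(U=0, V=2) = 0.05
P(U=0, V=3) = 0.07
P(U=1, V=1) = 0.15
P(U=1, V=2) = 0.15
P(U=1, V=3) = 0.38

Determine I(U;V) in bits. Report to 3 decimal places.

Marginals: p(U) = (0.3200, 0.6800), p(V) = (0.3500, 0.2000, 0.4500).
I(U;V) = H(U) + H(V) − H(U,V).
H(U) = 0.9044, H(V) = 1.5129, H(U,V) = 2.3006.
I(U;V) = 0.9044 + 1.5129 − 2.3006 = 0.117 bits.

0.117 bits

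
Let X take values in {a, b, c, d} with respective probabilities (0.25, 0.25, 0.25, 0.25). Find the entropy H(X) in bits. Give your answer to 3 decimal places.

H(X) = −Σ p·log₂ p.
  −(0.25)·log₂(0.25) = 0.5000
  −(0.25)·log₂(0.25) = 0.5000
  −(0.25)·log₂(0.25) = 0.5000
  −(0.25)·log₂(0.25) = 0.5000
Sum: 0.5000 + 0.5000 + 0.5000 + 0.5000 = 2.000 bits.

2.000 bits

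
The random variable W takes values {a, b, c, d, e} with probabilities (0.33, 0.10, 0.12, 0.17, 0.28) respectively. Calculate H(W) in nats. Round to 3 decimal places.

1.508 nats

H(W) = −Σ p·ln p.
  −(0.33)·ln(0.33) = 0.3659
  −(0.10)·ln(0.10) = 0.2303
  −(0.12)·ln(0.12) = 0.2544
  −(0.17)·ln(0.17) = 0.3012
  −(0.28)·ln(0.28) = 0.3564
Sum: 0.3659 + 0.2303 + 0.2544 + 0.3012 + 0.3564 = 1.508 nats.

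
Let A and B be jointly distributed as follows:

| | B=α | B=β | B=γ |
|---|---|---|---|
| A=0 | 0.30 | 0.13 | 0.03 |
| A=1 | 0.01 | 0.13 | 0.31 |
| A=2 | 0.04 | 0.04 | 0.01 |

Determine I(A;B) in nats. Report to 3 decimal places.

0.320 nats

Marginals: p(A) = (0.4600, 0.4500, 0.0900), p(B) = (0.3500, 0.3000, 0.3500).
I(A;B) = H(A) + H(B) − H(A,B).
H(A) = 0.9332, H(B) = 1.0961, H(A,B) = 1.7095.
I(A;B) = 0.9332 + 1.0961 − 1.7095 = 0.320 nats.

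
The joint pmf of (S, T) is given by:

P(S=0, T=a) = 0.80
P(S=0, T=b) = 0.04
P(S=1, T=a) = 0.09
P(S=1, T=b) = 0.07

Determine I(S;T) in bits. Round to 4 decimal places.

Marginals: p(S) = (0.8400, 0.1600), p(T) = (0.8900, 0.1100).
I(S;T) = Σ p(x,y)·log₂[p(x,y)/(p(x)p(y))].
  (0,a): 0.80·log₂(1.0701) = 0.07819
  (0,b): 0.04·log₂(0.4329) = -0.04832
  (1,a): 0.09·log₂(0.6320) = -0.05958
  (1,b): 0.07·log₂(3.9773) = 0.13942
Sum = 0.1097 bits.

0.1097 bits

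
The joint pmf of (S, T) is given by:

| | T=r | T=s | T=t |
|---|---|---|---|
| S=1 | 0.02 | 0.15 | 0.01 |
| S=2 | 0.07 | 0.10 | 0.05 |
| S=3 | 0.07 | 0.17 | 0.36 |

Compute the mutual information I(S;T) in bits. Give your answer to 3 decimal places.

Marginals: p(S) = (0.1800, 0.2200, 0.6000), p(T) = (0.1600, 0.4200, 0.4200).
I(S;T) = H(S) + H(T) − H(S,T).
H(S) = 1.3681, H(T) = 1.4743, H(S,T) = 2.6405.
I(S;T) = 1.3681 + 1.4743 − 2.6405 = 0.202 bits.

0.202 bits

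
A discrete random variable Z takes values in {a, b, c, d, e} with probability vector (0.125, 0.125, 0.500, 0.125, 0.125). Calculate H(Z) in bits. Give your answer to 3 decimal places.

H(Z) = −Σ p·log₂ p.
  −(0.125)·log₂(0.125) = 0.3750
  −(0.125)·log₂(0.125) = 0.3750
  −(0.500)·log₂(0.500) = 0.5000
  −(0.125)·log₂(0.125) = 0.3750
  −(0.125)·log₂(0.125) = 0.3750
Sum: 0.3750 + 0.3750 + 0.5000 + 0.3750 + 0.3750 = 2.000 bits.

2.000 bits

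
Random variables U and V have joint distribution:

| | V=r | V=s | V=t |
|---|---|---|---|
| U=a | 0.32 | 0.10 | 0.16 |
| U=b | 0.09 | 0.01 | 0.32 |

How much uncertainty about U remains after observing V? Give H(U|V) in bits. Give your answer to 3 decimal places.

0.800 bits

Marginals: p(U) = (0.5800, 0.4200), p(V) = (0.4100, 0.1100, 0.4800).
H(U|V) = Σ p(V) · H(U|V=·).
  V=r: p=0.4100, H(U|V=r) = 0.7593
  V=s: p=0.1100, H(U|V=s) = 0.4395
  V=t: p=0.4800, H(U|V=t) = 0.9183
Weighted sum = 0.800 bits.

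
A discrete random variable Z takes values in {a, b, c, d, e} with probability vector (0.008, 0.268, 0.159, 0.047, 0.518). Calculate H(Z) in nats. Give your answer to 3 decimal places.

H(Z) = −Σ p·ln p.
  −(0.008)·ln(0.008) = 0.0386
  −(0.268)·ln(0.268) = 0.3529
  −(0.159)·ln(0.159) = 0.2924
  −(0.047)·ln(0.047) = 0.1437
  −(0.518)·ln(0.518) = 0.3407
Sum: 0.0386 + 0.3529 + 0.2924 + 0.1437 + 0.3407 = 1.168 nats.

1.168 nats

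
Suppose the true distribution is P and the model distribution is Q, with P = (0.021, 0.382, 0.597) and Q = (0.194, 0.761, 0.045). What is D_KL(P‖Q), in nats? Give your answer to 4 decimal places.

1.2334 nats

D(P‖Q) = Σ p·ln(p/q).
  0.021·ln(0.021/0.194) = -0.04669
  0.382·ln(0.382/0.761) = -0.26328
  0.597·ln(0.597/0.045) = 1.54340
D(P‖Q) = 1.2334 nats.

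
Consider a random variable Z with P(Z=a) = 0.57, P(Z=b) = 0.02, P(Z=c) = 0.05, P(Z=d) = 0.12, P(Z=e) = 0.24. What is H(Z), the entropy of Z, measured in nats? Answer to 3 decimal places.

1.145 nats

H(Z) = −Σ p·ln p.
  −(0.57)·ln(0.57) = 0.3204
  −(0.02)·ln(0.02) = 0.0782
  −(0.05)·ln(0.05) = 0.1498
  −(0.12)·ln(0.12) = 0.2544
  −(0.24)·ln(0.24) = 0.3425
Sum: 0.3204 + 0.0782 + 0.1498 + 0.2544 + 0.3425 = 1.145 nats.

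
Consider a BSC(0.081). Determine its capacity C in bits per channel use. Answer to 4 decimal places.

0.5943 bits

Binary symmetric channel: C = 1 − h₂(ε) where h₂ is the binary entropy function.
h₂(0.081) = −0.081·log₂0.081 − 0.919·log₂0.919 = 0.4057.
C = 1 − 0.4057 = 0.5943 bits per channel use.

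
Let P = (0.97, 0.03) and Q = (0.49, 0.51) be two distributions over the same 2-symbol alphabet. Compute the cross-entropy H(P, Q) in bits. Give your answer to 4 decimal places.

1.0274 bits

H(P,Q) = −Σ p·log₂ q.
  −0.97·log₂(0.49) = 0.99827
  −0.03·log₂(0.51) = 0.02914
H(P,Q) = 1.0274 bits.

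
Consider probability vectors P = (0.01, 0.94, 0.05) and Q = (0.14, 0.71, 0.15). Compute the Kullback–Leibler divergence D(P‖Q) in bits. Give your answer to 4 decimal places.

D(P‖Q) = Σ p·log₂(p/q).
  0.01·log₂(0.01/0.14) = -0.03807
  0.94·log₂(0.94/0.71) = 0.38055
  0.05·log₂(0.05/0.15) = -0.07925
D(P‖Q) = 0.2632 bits.

0.2632 bits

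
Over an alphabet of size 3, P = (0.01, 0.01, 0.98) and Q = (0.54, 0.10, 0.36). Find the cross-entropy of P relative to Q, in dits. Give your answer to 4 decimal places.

0.4475 dits

H(P,Q) = −Σ p·log₁₀ q.
  −0.01·log₁₀(0.54) = 0.00268
  −0.01·log₁₀(0.10) = 0.01000
  −0.98·log₁₀(0.36) = 0.43482
H(P,Q) = 0.4475 dits.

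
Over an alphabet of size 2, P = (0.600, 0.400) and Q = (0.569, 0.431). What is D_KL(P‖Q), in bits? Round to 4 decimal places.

0.0028 bits

D(P‖Q) = Σ p·log₂(p/q).
  0.600·log₂(0.600/0.569) = 0.04592
  0.400·log₂(0.400/0.431) = -0.04308
D(P‖Q) = 0.0028 bits.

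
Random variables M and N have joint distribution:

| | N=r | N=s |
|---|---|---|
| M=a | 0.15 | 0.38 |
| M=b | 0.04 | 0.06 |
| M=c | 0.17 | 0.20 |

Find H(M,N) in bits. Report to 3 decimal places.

H(M,N) = −Σ p(x,y)·log₂ p(x,y) over all 6 cells.
  cell (a,r): −0.15·log₂0.15 = 0.4105
  cell (a,s): −0.38·log₂0.38 = 0.5305
  cell (b,r): −0.04·log₂0.04 = 0.1858
  cell (b,s): −0.06·log₂0.06 = 0.2435
  cell (c,r): −0.17·log₂0.17 = 0.4346
  cell (c,s): −0.20·log₂0.20 = 0.4644
Sum = 2.269 bits.

2.269 bits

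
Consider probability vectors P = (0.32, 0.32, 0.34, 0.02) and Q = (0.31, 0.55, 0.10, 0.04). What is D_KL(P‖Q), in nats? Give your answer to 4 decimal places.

D(P‖Q) = Σ p·ln(p/q).
  0.32·ln(0.32/0.31) = 0.01016
  0.32·ln(0.32/0.55) = -0.17331
  0.34·ln(0.34/0.10) = 0.41608
  0.02·ln(0.02/0.04) = -0.01386
D(P‖Q) = 0.2391 nats.

0.2391 nats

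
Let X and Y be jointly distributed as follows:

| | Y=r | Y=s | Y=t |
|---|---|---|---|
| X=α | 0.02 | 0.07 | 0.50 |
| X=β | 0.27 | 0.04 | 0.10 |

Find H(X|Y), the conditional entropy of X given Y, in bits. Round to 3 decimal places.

Chain rule: H(X|Y) = H(X,Y) − H(Y).
Marginals: p(X) = (0.5900, 0.4100), p(Y) = (0.2900, 0.1100, 0.6000).
H(X,Y) = 1.9094 bits; H(Y) = 1.3104 bits.
H(X|Y) = 1.9094 − 1.3104 = 0.599 bits.

0.599 bits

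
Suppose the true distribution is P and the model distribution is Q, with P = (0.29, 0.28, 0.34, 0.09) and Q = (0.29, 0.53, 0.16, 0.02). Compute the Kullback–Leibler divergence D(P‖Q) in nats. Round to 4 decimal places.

0.2130 nats

D(P‖Q) = Σ p·ln(p/q).
  0.29·ln(0.29/0.29) = 0.00000
  0.28·ln(0.28/0.53) = -0.17866
  0.34·ln(0.34/0.16) = 0.25628
  0.09·ln(0.09/0.02) = 0.13537
D(P‖Q) = 0.2130 nats.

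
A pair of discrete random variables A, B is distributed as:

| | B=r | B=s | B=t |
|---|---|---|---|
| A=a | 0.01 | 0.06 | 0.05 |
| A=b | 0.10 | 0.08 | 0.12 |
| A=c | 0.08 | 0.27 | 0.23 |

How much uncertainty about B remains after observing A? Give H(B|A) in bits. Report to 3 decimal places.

Chain rule: H(B|A) = H(A,B) − H(A).
Marginals: p(A) = (0.1200, 0.3000, 0.5800), p(B) = (0.1900, 0.4100, 0.4000).
H(A,B) = 2.8060 bits; H(A) = 1.3440 bits.
H(B|A) = 2.8060 − 1.3440 = 1.462 bits.

1.462 bits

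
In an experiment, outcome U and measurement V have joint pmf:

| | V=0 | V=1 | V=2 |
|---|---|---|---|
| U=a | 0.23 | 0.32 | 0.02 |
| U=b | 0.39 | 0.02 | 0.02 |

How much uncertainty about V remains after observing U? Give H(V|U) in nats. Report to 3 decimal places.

0.621 nats

Chain rule: H(V|U) = H(U,V) − H(U).
Marginals: p(U) = (0.5700, 0.4300), p(V) = (0.6200, 0.3400, 0.0400).
H(U,V) = 1.3046 nats; H(U) = 0.6833 nats.
H(V|U) = 1.3046 − 0.6833 = 0.621 nats.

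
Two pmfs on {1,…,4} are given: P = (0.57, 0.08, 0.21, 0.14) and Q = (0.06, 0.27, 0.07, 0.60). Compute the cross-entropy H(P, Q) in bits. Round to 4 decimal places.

3.3735 bits

H(P,Q) = −Σ p·log₂ q.
  −0.57·log₂(0.06) = 2.31357
  −0.08·log₂(0.27) = 0.15112
  −0.21·log₂(0.07) = 0.80567
  −0.14·log₂(0.60) = 0.10318
H(P,Q) = 3.3735 bits.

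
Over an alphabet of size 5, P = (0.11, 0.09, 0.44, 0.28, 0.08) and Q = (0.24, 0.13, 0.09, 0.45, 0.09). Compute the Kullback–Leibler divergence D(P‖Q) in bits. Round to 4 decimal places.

D(P‖Q) = Σ p·log₂(p/q).
  0.11·log₂(0.11/0.24) = -0.12381
  0.09·log₂(0.09/0.13) = -0.04775
  0.44·log₂(0.44/0.09) = 1.00738
  0.28·log₂(0.28/0.45) = -0.19166
  0.08·log₂(0.08/0.09) = -0.01359
D(P‖Q) = 0.6306 bits.

0.6306 bits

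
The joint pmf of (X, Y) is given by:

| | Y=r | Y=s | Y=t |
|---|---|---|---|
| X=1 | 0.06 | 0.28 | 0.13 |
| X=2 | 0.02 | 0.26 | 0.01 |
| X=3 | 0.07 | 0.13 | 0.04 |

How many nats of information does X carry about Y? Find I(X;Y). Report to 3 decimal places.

Marginals: p(X) = (0.4700, 0.2900, 0.2400), p(Y) = (0.1500, 0.6700, 0.1800).
I(X;Y) = H(X) + H(Y) − H(X,Y).
H(X) = 1.0564, H(Y) = 0.8616, H(X,Y) = 1.8451.
I(X;Y) = 1.0564 + 0.8616 − 1.8451 = 0.073 nats.

0.073 nats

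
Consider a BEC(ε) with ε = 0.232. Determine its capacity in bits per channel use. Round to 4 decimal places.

Binary erasure channel: capacity C = 1 − ε.
C = 1 − 0.232 = 0.7680 bits per channel use.

0.7680 bits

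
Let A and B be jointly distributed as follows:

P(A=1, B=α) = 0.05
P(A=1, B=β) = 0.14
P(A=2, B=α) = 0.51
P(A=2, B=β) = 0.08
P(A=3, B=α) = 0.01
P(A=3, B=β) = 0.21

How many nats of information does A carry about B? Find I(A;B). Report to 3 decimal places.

0.299 nats

Marginals: p(A) = (0.1900, 0.5900, 0.2200), p(B) = (0.5700, 0.4300).
I(A;B) = Σ p(x,y)·ln[p(x,y)/(p(x)p(y))].
  (1,α): 0.05·ln(0.4617) = -0.0386
  (1,β): 0.14·ln(1.7136) = 0.0754
  (2,α): 0.51·ln(1.5165) = 0.2124
  (2,β): 0.08·ln(0.3153) = -0.0923
  (3,α): 0.01·ln(0.0797) = -0.0253
  (3,β): 0.21·ln(2.2199) = 0.1675
Sum = 0.299 nats.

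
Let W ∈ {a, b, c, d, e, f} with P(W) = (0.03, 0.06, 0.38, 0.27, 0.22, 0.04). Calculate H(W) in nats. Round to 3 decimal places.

H(W) = −Σ p·ln p.
  −(0.03)·ln(0.03) = 0.1052
  −(0.06)·ln(0.06) = 0.1688
  −(0.38)·ln(0.38) = 0.3677
  −(0.27)·ln(0.27) = 0.3535
  −(0.22)·ln(0.22) = 0.3331
  −(0.04)·ln(0.04) = 0.1288
Sum: 0.1052 + 0.1688 + 0.3677 + 0.3535 + 0.3331 + 0.1288 = 1.457 nats.

1.457 nats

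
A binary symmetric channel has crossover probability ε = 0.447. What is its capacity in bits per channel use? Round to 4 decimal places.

Binary symmetric channel: C = 1 − h₂(ε) where h₂ is the binary entropy function.
h₂(0.447) = −0.447·log₂0.447 − 0.553·log₂0.553 = 0.9919.
C = 1 − 0.9919 = 0.0081 bits per channel use.

0.0081 bits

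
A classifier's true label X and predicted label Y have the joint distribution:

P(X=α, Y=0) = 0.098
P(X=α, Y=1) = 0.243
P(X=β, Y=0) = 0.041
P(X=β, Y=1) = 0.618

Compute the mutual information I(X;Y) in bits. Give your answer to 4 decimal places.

Marginals: p(X) = (0.3410, 0.6590), p(Y) = (0.1390, 0.8610).
I(X;Y) = Σ p(x,y)·log₂[p(x,y)/(p(x)p(y))].
  (α,0): 0.098·log₂(2.0676) = 0.10270
  (α,1): 0.243·log₂(0.8277) = -0.06631
  (β,0): 0.041·log₂(0.4476) = -0.04755
  (β,1): 0.618·log₂(1.0892) = 0.07616
Sum = 0.0650 bits.

0.0650 bits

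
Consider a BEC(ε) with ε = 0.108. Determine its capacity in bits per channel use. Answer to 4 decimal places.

0.8920 bits

Binary erasure channel: capacity C = 1 − ε.
C = 1 − 0.108 = 0.8920 bits per channel use.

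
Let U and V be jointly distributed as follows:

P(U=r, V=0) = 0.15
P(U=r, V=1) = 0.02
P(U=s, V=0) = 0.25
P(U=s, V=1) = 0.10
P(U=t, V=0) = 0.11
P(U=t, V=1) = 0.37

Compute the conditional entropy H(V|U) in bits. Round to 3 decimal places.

Marginals: p(U) = (0.1700, 0.3500, 0.4800), p(V) = (0.5100, 0.4900).
H(V|U) = Σ p(U) · H(V|U=·).
  U=r: p=0.1700, H(V|U=r) = 0.5226
  U=s: p=0.3500, H(V|U=s) = 0.8631
  U=t: p=0.4800, H(V|U=t) = 0.7766
Weighted sum = 0.764 bits.

0.764 bits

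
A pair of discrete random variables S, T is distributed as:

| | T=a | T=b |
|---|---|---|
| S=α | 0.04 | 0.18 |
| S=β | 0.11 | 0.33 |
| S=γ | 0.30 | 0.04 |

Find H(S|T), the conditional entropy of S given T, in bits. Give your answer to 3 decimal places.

Chain rule: H(S|T) = H(S,T) − H(T).
Marginals: p(S) = (0.2200, 0.4400, 0.3400), p(T) = (0.4500, 0.5500).
H(S,T) = 2.2160 bits; H(T) = 0.9928 bits.
H(S|T) = 2.2160 − 0.9928 = 1.223 bits.

1.223 bits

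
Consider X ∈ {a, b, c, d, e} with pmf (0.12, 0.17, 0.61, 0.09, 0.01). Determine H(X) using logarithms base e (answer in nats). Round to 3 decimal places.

H(X) = −Σ p·ln p.
  −(0.12)·ln(0.12) = 0.2544
  −(0.17)·ln(0.17) = 0.3012
  −(0.61)·ln(0.61) = 0.3015
  −(0.09)·ln(0.09) = 0.2167
  −(0.01)·ln(0.01) = 0.0461
Sum: 0.2544 + 0.3012 + 0.3015 + 0.2167 + 0.0461 = 1.120 nats.

1.120 nats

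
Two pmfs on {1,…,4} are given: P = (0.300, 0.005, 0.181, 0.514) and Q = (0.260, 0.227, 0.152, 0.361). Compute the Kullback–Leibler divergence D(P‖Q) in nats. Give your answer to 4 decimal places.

D(P‖Q) = Σ p·ln(p/q).
  0.300·ln(0.300/0.260) = 0.04293
  0.005·ln(0.005/0.227) = -0.01908
  0.181·ln(0.181/0.152) = 0.03161
  0.514·ln(0.514/0.361) = 0.18162
D(P‖Q) = 0.2371 nats.

0.2371 nats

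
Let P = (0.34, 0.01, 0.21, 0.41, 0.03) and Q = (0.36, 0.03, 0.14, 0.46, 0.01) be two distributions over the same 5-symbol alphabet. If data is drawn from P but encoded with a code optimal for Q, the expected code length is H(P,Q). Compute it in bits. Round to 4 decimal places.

1.8060 bits

H(P,Q) = −Σ p·log₂ q.
  −0.34·log₂(0.36) = 0.50114
  −0.01·log₂(0.03) = 0.05059
  −0.21·log₂(0.14) = 0.59567
  −0.41·log₂(0.46) = 0.45932
  −0.03·log₂(0.01) = 0.19932
H(P,Q) = 1.8060 bits.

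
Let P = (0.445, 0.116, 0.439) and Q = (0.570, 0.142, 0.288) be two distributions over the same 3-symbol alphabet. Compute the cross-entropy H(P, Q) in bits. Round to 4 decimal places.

1.4759 bits

H(P,Q) = −Σ p·log₂ q.
  −0.445·log₂(0.570) = 0.36088
  −0.116·log₂(0.142) = 0.32666
  −0.439·log₂(0.288) = 0.78838
H(P,Q) = 1.4759 bits.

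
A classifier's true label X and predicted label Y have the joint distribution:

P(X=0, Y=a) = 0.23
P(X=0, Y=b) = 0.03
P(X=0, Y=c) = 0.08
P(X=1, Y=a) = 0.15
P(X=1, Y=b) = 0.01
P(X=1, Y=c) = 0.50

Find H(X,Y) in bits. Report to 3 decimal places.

1.908 bits

H(X,Y) = −Σ p(x,y)·log₂ p(x,y) over all 6 cells.
  cell (0,a): −0.23·log₂0.23 = 0.4877
  cell (0,b): −0.03·log₂0.03 = 0.1518
  cell (0,c): −0.08·log₂0.08 = 0.2915
  cell (1,a): −0.15·log₂0.15 = 0.4105
  cell (1,b): −0.01·log₂0.01 = 0.0664
  cell (1,c): −0.50·log₂0.50 = 0.5000
Sum = 1.908 bits.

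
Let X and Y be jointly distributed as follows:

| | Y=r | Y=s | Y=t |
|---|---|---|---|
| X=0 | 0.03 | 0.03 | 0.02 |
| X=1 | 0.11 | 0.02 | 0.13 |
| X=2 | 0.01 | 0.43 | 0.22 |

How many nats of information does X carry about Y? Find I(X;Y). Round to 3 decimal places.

Marginals: p(X) = (0.0800, 0.2600, 0.6600), p(Y) = (0.1500, 0.4800, 0.3700).
I(X;Y) = Σ p(x,y)·ln[p(x,y)/(p(x)p(y))].
  (0,r): 0.03·ln(2.5000) = 0.0275
  (0,s): 0.03·ln(0.7812) = -0.0074
  (0,t): 0.02·ln(0.6757) = -0.0078
  (1,r): 0.11·ln(2.8205) = 0.1141
  (1,s): 0.02·ln(0.1603) = -0.0366
  (1,t): 0.13·ln(1.3514) = 0.0391
  (2,r): 0.01·ln(0.1010) = -0.0229
  (2,s): 0.43·ln(1.3573) = 0.1314
  (2,t): 0.22·ln(0.9009) = -0.0230
Sum = 0.214 nats.

0.214 nats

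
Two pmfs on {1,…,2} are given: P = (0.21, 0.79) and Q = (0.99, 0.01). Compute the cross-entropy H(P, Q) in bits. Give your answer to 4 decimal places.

5.2517 bits

H(P,Q) = −Σ p·log₂ q.
  −0.21·log₂(0.99) = 0.00304
  −0.79·log₂(0.01) = 5.24865
H(P,Q) = 5.2517 bits.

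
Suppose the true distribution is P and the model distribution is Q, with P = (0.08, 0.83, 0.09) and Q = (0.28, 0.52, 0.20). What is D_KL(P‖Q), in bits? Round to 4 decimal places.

D(P‖Q) = Σ p·log₂(p/q).
  0.08·log₂(0.08/0.28) = -0.14459
  0.83·log₂(0.83/0.52) = 0.55992
  0.09·log₂(0.09/0.20) = -0.10368
D(P‖Q) = 0.3116 bits.

0.3116 bits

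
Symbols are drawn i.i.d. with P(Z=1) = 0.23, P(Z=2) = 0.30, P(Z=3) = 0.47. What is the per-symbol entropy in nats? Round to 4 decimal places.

H(Z) = −Σ p·ln p.
  −(0.23)·ln(0.23) = 0.33803
  −(0.30)·ln(0.30) = 0.36119
  −(0.47)·ln(0.47) = 0.35486
Sum: 0.33803 + 0.36119 + 0.35486 = 1.0541 nats.

1.0541 nats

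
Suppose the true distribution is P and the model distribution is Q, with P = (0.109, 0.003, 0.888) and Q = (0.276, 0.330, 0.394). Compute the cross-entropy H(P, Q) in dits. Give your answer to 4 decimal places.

0.4216 dits

H(P,Q) = −Σ p·log₁₀ q.
  −0.109·log₁₀(0.276) = 0.06094
  −0.003·log₁₀(0.330) = 0.00144
  −0.888·log₁₀(0.394) = 0.35920
H(P,Q) = 0.4216 dits.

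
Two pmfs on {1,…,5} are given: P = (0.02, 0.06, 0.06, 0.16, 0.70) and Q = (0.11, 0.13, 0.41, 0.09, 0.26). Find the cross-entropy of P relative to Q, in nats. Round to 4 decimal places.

H(P,Q) = −Σ p·ln q.
  −0.02·ln(0.11) = 0.04415
  −0.06·ln(0.13) = 0.12241
  −0.06·ln(0.41) = 0.05350
  −0.16·ln(0.09) = 0.38527
  −0.70·ln(0.26) = 0.94295
H(P,Q) = 1.5483 nats.

1.5483 nats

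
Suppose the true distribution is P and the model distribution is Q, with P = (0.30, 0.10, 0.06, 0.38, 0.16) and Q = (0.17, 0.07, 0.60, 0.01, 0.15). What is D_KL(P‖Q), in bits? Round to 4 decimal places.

2.1071 bits

D(P‖Q) = Σ p·log₂(p/q).
  0.30·log₂(0.30/0.17) = 0.24583
  0.10·log₂(0.10/0.07) = 0.05146
  0.06·log₂(0.06/0.60) = -0.19932
  0.38·log₂(0.38/0.01) = 1.99421
  0.16·log₂(0.16/0.15) = 0.01490
D(P‖Q) = 2.1071 bits.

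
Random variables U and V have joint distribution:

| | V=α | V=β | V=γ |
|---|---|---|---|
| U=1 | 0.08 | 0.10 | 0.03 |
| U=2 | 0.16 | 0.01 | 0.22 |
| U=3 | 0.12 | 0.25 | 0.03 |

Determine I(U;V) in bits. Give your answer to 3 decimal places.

0.343 bits

Marginals: p(U) = (0.2100, 0.3900, 0.4000), p(V) = (0.3600, 0.3600, 0.2800).
I(U;V) = Σ p(x,y)·log₂[p(x,y)/(p(x)p(y))].
  (1,α): 0.08·log₂(1.0582) = 0.0065
  (1,β): 0.10·log₂(1.3228) = 0.0404
  (1,γ): 0.03·log₂(0.5102) = -0.0291
  (2,α): 0.16·log₂(1.1396) = 0.0302
  (2,β): 0.01·log₂(0.0712) = -0.0381
  (2,γ): 0.22·log₂(2.0147) = 0.2223
  (3,α): 0.12·log₂(0.8333) = -0.0316
  (3,β): 0.25·log₂(1.7361) = 0.1990
  (3,γ): 0.03·log₂(0.2679) = -0.0570
Sum = 0.343 bits.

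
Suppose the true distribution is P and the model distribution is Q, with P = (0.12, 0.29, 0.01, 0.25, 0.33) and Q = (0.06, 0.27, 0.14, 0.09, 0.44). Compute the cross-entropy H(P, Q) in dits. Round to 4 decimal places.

H(P,Q) = −Σ p·log₁₀ q.
  −0.12·log₁₀(0.06) = 0.14662
  −0.29·log₁₀(0.27) = 0.16490
  −0.01·log₁₀(0.14) = 0.00854
  −0.25·log₁₀(0.09) = 0.26144
  −0.33·log₁₀(0.44) = 0.11766
H(P,Q) = 0.6992 dits.

0.6992 dits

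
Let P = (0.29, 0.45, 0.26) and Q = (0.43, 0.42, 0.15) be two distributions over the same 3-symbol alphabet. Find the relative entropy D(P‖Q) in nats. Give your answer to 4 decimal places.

D(P‖Q) = Σ p·ln(p/q).
  0.29·ln(0.29/0.43) = -0.11423
  0.45·ln(0.45/0.42) = 0.03105
  0.26·ln(0.26/0.15) = 0.14301
D(P‖Q) = 0.0598 nats.

0.0598 nats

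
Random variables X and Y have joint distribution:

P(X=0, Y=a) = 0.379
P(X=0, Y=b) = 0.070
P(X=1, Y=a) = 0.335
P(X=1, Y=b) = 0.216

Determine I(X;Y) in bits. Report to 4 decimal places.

0.0508 bits

Marginals: p(X) = (0.4490, 0.5510), p(Y) = (0.7140, 0.2860).
I(X;Y) = Σ p(x,y)·log₂[p(x,y)/(p(x)p(y))].
  (0,a): 0.379·log₂(1.1822) = 0.09152
  (0,b): 0.070·log₂(0.5451) = -0.06128
  (1,a): 0.335·log₂(0.8515) = -0.07768
  (1,b): 0.216·log₂(1.3707) = 0.09826
Sum = 0.0508 bits.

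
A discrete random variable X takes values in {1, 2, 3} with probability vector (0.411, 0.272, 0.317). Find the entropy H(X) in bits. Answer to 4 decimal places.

H(X) = −Σ p·log₂ p.
  −(0.411)·log₂(0.411) = 0.52723
  −(0.272)·log₂(0.272) = 0.51090
  −(0.317)·log₂(0.317) = 0.52541
Sum: 0.52723 + 0.51090 + 0.52541 = 1.5635 bits.

1.5635 bits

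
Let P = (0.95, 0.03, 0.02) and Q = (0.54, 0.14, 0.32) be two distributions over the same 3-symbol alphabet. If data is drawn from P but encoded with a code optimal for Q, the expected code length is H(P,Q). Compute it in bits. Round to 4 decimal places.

0.9625 bits

H(P,Q) = −Σ p·log₂ q.
  −0.95·log₂(0.54) = 0.84452
  −0.03·log₂(0.14) = 0.08510
  −0.02·log₂(0.32) = 0.03288
H(P,Q) = 0.9625 bits.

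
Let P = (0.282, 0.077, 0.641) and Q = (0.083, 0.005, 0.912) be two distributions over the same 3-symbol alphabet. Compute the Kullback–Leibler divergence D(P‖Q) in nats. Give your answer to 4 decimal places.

0.3294 nats

D(P‖Q) = Σ p·ln(p/q).
  0.282·ln(0.282/0.083) = 0.34490
  0.077·ln(0.077/0.005) = 0.21055
  0.641·ln(0.641/0.912) = -0.22602
D(P‖Q) = 0.3294 nats.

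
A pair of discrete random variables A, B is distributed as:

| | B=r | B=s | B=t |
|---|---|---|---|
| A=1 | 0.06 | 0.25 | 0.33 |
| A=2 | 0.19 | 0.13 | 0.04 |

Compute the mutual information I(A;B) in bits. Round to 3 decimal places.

Marginals: p(A) = (0.6400, 0.3600), p(B) = (0.2500, 0.3800, 0.3700).
I(A;B) = H(A) + H(B) − H(A,B).
H(A) = 0.9427, H(B) = 1.5612, H(A,B) = 2.2950.
I(A;B) = 0.9427 + 1.5612 − 2.2950 = 0.209 bits.

0.209 bits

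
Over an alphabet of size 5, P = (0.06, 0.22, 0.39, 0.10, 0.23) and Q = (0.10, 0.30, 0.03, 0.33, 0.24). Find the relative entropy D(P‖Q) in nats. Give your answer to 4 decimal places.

0.7723 nats

D(P‖Q) = Σ p·ln(p/q).
  0.06·ln(0.06/0.10) = -0.03065
  0.22·ln(0.22/0.30) = -0.06823
  0.39·ln(0.39/0.03) = 1.00033
  0.10·ln(0.10/0.33) = -0.11939
  0.23·ln(0.23/0.24) = -0.00979
D(P‖Q) = 0.7723 nats.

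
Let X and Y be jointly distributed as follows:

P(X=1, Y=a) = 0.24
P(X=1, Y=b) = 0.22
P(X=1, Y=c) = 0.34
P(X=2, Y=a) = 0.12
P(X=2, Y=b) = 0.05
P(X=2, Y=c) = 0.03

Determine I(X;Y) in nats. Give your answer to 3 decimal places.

Marginals: p(X) = (0.8000, 0.2000), p(Y) = (0.3600, 0.2700, 0.3700).
I(X;Y) = H(X) + H(Y) − H(X,Y).
H(X) = 0.5004, H(Y) = 1.0892, H(X,Y) = 1.5518.
I(X;Y) = 0.5004 + 1.0892 − 1.5518 = 0.038 nats.

0.038 nats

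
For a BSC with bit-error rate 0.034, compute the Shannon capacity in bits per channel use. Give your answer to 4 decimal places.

0.7859 bits

Binary symmetric channel: C = 1 − h₂(ε) where h₂ is the binary entropy function.
h₂(0.034) = −0.034·log₂0.034 − 0.966·log₂0.966 = 0.2141.
C = 1 − 0.2141 = 0.7859 bits per channel use.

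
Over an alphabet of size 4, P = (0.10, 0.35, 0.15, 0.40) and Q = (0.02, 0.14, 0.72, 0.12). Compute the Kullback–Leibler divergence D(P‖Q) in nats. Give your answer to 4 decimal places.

D(P‖Q) = Σ p·ln(p/q).
  0.10·ln(0.10/0.02) = 0.16094
  0.35·ln(0.35/0.14) = 0.32070
  0.15·ln(0.15/0.72) = -0.23529
  0.40·ln(0.40/0.12) = 0.48159
D(P‖Q) = 0.7279 nats.

0.7279 nats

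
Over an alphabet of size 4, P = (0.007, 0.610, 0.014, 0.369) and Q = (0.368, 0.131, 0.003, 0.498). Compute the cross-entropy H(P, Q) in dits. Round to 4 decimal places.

H(P,Q) = −Σ p·log₁₀ q.
  −0.007·log₁₀(0.368) = 0.00304
  −0.610·log₁₀(0.131) = 0.53846
  −0.014·log₁₀(0.003) = 0.03532
  −0.369·log₁₀(0.498) = 0.11172
H(P,Q) = 0.6885 dits.

0.6885 dits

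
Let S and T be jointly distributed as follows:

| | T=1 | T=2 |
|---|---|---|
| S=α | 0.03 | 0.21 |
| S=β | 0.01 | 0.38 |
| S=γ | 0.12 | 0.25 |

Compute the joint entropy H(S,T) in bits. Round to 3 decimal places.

H(S,T) = −Σ p(x,y)·log₂ p(x,y) over all 6 cells.
  cell (α,1): −0.03·log₂0.03 = 0.1518
  cell (α,2): −0.21·log₂0.21 = 0.4728
  cell (β,1): −0.01·log₂0.01 = 0.0664
  cell (β,2): −0.38·log₂0.38 = 0.5305
  cell (γ,1): −0.12·log₂0.12 = 0.3671
  cell (γ,2): −0.25·log₂0.25 = 0.5000
Sum = 2.089 bits.

2.089 bits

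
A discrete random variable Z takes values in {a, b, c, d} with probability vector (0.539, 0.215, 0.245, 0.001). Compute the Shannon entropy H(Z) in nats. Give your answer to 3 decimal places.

1.015 nats

H(Z) = −Σ p·ln p.
  −(0.539)·ln(0.539) = 0.3331
  −(0.215)·ln(0.215) = 0.3305
  −(0.245)·ln(0.245) = 0.3446
  −(0.001)·ln(0.001) = 0.0069
Sum: 0.3331 + 0.3305 + 0.3446 + 0.0069 = 1.015 nats.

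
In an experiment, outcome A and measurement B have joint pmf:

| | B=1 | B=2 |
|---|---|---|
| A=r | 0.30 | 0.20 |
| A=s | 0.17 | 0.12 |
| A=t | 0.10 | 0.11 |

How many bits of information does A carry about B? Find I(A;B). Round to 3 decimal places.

Marginals: p(A) = (0.5000, 0.2900, 0.2100), p(B) = (0.5700, 0.4300).
I(A;B) = Σ p(x,y)·log₂[p(x,y)/(p(x)p(y))].
  (r,1): 0.30·log₂(1.0526) = 0.0222
  (r,2): 0.20·log₂(0.9302) = -0.0209
  (s,1): 0.17·log₂(1.0284) = 0.0069
  (s,2): 0.12·log₂(0.9623) = -0.0067
  (t,1): 0.10·log₂(0.8354) = -0.0259
  (t,2): 0.11·log₂(1.2182) = 0.0313
Sum = 0.007 bits.

0.007 bits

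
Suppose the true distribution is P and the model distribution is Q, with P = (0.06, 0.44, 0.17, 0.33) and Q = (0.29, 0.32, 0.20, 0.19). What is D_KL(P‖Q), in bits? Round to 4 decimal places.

0.2887 bits

D(P‖Q) = Σ p·log₂(p/q).
  0.06·log₂(0.06/0.29) = -0.13638
  0.44·log₂(0.44/0.32) = 0.20215
  0.17·log₂(0.17/0.20) = -0.03986
  0.33·log₂(0.33/0.19) = 0.26283
D(P‖Q) = 0.2887 bits.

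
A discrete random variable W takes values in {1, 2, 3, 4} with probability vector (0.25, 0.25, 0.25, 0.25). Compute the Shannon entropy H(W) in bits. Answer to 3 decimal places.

H(W) = −Σ p·log₂ p.
  −(0.25)·log₂(0.25) = 0.5000
  −(0.25)·log₂(0.25) = 0.5000
  −(0.25)·log₂(0.25) = 0.5000
  −(0.25)·log₂(0.25) = 0.5000
Sum: 0.5000 + 0.5000 + 0.5000 + 0.5000 = 2.000 bits.

2.000 bits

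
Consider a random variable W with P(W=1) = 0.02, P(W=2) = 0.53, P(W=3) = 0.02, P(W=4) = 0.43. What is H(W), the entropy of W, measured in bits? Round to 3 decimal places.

H(W) = −Σ p·log₂ p.
  −(0.02)·log₂(0.02) = 0.1129
  −(0.53)·log₂(0.53) = 0.4854
  −(0.02)·log₂(0.02) = 0.1129
  −(0.43)·log₂(0.43) = 0.5236
Sum: 0.1129 + 0.4854 + 0.1129 + 0.5236 = 1.235 bits.

1.235 bits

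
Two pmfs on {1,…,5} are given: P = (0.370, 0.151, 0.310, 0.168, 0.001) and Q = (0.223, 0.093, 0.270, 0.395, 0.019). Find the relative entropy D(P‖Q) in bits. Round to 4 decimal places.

D(P‖Q) = Σ p·log₂(p/q).
  0.370·log₂(0.370/0.223) = 0.27028
  0.151·log₂(0.151/0.093) = 0.10559
  0.310·log₂(0.310/0.270) = 0.06179
  0.168·log₂(0.168/0.395) = -0.20721
  0.001·log₂(0.001/0.019) = -0.00425
D(P‖Q) = 0.2262 bits.

0.2262 bits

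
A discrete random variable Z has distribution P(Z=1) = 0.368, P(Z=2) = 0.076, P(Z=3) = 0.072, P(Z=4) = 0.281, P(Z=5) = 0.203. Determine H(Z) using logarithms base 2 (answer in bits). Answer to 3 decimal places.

H(Z) = −Σ p·log₂ p.
  −(0.368)·log₂(0.368) = 0.5307
  −(0.076)·log₂(0.076) = 0.2826
  −(0.072)·log₂(0.072) = 0.2733
  −(0.281)·log₂(0.281) = 0.5146
  −(0.203)·log₂(0.203) = 0.4670
Sum: 0.5307 + 0.2826 + 0.2733 + 0.5146 + 0.4670 = 2.068 bits.

2.068 bits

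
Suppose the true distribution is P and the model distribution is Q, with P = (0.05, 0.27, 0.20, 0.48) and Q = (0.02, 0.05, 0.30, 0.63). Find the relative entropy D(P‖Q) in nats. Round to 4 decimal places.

0.2895 nats

D(P‖Q) = Σ p·ln(p/q).
  0.05·ln(0.05/0.02) = 0.04581
  0.27·ln(0.27/0.05) = 0.45533
  0.20·ln(0.20/0.30) = -0.08109
  0.48·ln(0.48/0.63) = -0.13053
D(P‖Q) = 0.2895 nats.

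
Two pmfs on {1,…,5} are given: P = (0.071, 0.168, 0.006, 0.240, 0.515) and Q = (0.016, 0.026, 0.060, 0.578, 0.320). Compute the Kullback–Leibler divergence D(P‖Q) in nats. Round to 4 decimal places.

D(P‖Q) = Σ p·ln(p/q).
  0.071·ln(0.071/0.016) = 0.10580
  0.168·ln(0.168/0.026) = 0.31347
  0.006·ln(0.006/0.060) = -0.01382
  0.240·ln(0.240/0.578) = -0.21094
  0.515·ln(0.515/0.320) = 0.24506
D(P‖Q) = 0.4396 nats.

0.4396 nats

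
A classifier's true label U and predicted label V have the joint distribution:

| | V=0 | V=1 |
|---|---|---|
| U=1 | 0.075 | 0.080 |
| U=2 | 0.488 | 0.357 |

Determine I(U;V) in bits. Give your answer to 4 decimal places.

0.0033 bits

Marginals: p(U) = (0.1550, 0.8450), p(V) = (0.5630, 0.4370).
I(U;V) = H(U) + H(V) − H(U,V).
H(U) = 0.6222, H(V) = 0.9885, H(U,V) = 1.6074.
I(U;V) = 0.6222 + 0.9885 − 1.6074 = 0.0033 bits.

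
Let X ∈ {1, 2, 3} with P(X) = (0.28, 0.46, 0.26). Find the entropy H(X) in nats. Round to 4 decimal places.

H(X) = −Σ p·ln p.
  −(0.28)·ln(0.28) = 0.35643
  −(0.46)·ln(0.46) = 0.35720
  −(0.26)·ln(0.26) = 0.35024
Sum: 0.35643 + 0.35720 + 0.35024 = 1.0639 nats.

1.0639 nats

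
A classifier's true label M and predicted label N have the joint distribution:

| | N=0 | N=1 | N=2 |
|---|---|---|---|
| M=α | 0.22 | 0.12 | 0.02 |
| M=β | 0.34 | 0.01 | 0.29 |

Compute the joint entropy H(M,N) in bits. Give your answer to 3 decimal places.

2.074 bits

H(M,N) = −Σ p(x,y)·log₂ p(x,y) over all 6 cells.
  cell (α,0): −0.22·log₂0.22 = 0.4806
  cell (α,1): −0.12·log₂0.12 = 0.3671
  cell (α,2): −0.02·log₂0.02 = 0.1129
  cell (β,0): −0.34·log₂0.34 = 0.5292
  cell (β,1): −0.01·log₂0.01 = 0.0664
  cell (β,2): −0.29·log₂0.29 = 0.5179
Sum = 2.074 bits.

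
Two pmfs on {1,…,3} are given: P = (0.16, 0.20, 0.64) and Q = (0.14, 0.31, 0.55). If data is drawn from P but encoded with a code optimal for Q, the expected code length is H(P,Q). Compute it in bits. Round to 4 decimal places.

H(P,Q) = −Σ p·log₂ q.
  −0.16·log₂(0.14) = 0.45384
  −0.20·log₂(0.31) = 0.33793
  −0.64·log₂(0.55) = 0.55200
H(P,Q) = 1.3438 bits.

1.3438 bits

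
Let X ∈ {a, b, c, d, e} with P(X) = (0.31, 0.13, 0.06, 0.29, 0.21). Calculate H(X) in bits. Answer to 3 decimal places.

2.141 bits

H(X) = −Σ p·log₂ p.
  −(0.31)·log₂(0.31) = 0.5238
  −(0.13)·log₂(0.13) = 0.3826
  −(0.06)·log₂(0.06) = 0.2435
  −(0.29)·log₂(0.29) = 0.5179
  −(0.21)·log₂(0.21) = 0.4728
Sum: 0.5238 + 0.3826 + 0.2435 + 0.5179 + 0.4728 = 2.141 bits.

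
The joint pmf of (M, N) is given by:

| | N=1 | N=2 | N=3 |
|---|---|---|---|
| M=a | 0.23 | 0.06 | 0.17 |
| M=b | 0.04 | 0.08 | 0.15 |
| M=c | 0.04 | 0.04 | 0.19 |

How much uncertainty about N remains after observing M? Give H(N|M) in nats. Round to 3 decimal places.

0.932 nats

Marginals: p(M) = (0.4600, 0.2700, 0.2700), p(N) = (0.3100, 0.1800, 0.5100).
H(N|M) = Σ p(M) · H(N|M=·).
  M=a: p=0.4600, H(N|M=a) = 0.9801
  M=b: p=0.2700, H(N|M=b) = 0.9699
  M=c: p=0.2700, H(N|M=c) = 0.8131
Weighted sum = 0.932 nats.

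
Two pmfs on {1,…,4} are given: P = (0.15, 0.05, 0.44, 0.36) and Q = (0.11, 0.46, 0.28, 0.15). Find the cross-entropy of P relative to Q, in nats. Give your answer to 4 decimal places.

H(P,Q) = −Σ p·ln q.
  −0.15·ln(0.11) = 0.33109
  −0.05·ln(0.46) = 0.03883
  −0.44·ln(0.28) = 0.56010
  −0.36·ln(0.15) = 0.68296
H(P,Q) = 1.6130 nats.

1.6130 nats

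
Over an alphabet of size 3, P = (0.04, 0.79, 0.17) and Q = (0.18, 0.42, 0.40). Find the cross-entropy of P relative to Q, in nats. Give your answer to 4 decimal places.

0.9097 nats

H(P,Q) = −Σ p·ln q.
  −0.04·ln(0.18) = 0.06859
  −0.79·ln(0.42) = 0.68533
  −0.17·ln(0.40) = 0.15577
H(P,Q) = 0.9097 nats.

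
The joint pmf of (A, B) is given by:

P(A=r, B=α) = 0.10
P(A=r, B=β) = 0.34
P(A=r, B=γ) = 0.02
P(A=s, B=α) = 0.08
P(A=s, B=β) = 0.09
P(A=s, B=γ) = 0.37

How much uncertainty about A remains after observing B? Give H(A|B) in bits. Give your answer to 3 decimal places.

Marginals: p(A) = (0.4600, 0.5400), p(B) = (0.1800, 0.4300, 0.3900).
H(A|B) = Σ p(B) · H(A|B=·).
  B=α: p=0.1800, H(A|B=α) = 0.9911
  B=β: p=0.4300, H(A|B=β) = 0.7401
  B=γ: p=0.3900, H(A|B=γ) = 0.2918
Weighted sum = 0.610 bits.

0.610 bits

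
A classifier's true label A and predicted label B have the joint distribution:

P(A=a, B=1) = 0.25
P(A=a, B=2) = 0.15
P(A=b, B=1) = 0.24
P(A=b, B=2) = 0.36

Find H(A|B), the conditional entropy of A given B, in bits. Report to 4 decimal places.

0.9356 bits

Marginals: p(A) = (0.4000, 0.6000), p(B) = (0.4900, 0.5100).
H(A|B) = Σ p(B) · H(A|B=·).
  B=1: p=0.4900, H(A|B=1) = 0.9997
  B=2: p=0.5100, H(A|B=2) = 0.8740
Weighted sum = 0.9356 bits.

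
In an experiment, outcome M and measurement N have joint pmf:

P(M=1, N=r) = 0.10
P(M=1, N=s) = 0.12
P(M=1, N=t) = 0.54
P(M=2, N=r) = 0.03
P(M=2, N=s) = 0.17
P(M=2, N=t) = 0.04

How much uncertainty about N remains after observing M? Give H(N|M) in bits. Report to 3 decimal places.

Chain rule: H(N|M) = H(M,N) − H(M).
Marginals: p(M) = (0.7600, 0.2400), p(N) = (0.1300, 0.2900, 0.5800).
H(M,N) = 1.9514 bits; H(M) = 0.7950 bits.
H(N|M) = 1.9514 − 0.7950 = 1.156 bits.

1.156 bits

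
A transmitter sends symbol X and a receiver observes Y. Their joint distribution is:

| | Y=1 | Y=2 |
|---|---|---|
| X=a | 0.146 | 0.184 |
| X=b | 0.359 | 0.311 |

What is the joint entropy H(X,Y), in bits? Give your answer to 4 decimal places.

H(X,Y) = −Σ p(x,y)·log₂ p(x,y) over all 4 cells.
  cell (a,1): −0.146·log₂0.146 = 0.40529
  cell (a,2): −0.184·log₂0.184 = 0.44937
  cell (b,1): −0.359·log₂0.359 = 0.53058
  cell (b,2): −0.311·log₂0.311 = 0.52404
Sum = 1.9093 bits.

1.9093 bits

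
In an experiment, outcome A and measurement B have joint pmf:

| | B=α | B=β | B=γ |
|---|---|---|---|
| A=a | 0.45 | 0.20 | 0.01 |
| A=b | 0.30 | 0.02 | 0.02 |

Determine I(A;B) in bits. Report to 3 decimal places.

Marginals: p(A) = (0.6600, 0.3400), p(B) = (0.7500, 0.2200, 0.0300).
I(A;B) = Σ p(x,y)·log₂[p(x,y)/(p(x)p(y))].
  (a,α): 0.45·log₂(0.9091) = -0.0619
  (a,β): 0.20·log₂(1.3774) = 0.0924
  (a,γ): 0.01·log₂(0.5051) = -0.0099
  (b,α): 0.30·log₂(1.1765) = 0.0703
  (b,β): 0.02·log₂(0.2674) = -0.0381
  (b,γ): 0.02·log₂(1.9608) = 0.0194
Sum = 0.072 bits.

0.072 bits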